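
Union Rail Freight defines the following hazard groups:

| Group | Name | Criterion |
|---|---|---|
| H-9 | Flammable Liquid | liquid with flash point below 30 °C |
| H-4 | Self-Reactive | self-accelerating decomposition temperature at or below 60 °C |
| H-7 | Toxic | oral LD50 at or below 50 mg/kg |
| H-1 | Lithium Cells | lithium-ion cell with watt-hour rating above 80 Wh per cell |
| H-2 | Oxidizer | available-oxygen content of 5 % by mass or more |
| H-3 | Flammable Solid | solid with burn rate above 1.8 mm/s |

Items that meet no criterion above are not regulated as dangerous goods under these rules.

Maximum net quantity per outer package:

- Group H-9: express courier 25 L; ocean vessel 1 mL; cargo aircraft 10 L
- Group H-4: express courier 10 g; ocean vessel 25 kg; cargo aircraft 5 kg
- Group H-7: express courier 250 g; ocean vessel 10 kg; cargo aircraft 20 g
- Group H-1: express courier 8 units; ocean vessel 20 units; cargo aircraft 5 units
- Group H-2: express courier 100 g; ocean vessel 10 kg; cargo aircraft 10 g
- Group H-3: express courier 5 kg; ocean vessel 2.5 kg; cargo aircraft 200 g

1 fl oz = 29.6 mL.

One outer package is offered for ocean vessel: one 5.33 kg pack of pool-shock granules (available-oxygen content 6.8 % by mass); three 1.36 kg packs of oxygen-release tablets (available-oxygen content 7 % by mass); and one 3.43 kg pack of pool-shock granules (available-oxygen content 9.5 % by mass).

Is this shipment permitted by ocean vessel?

No

The pool-shock granules have available-oxygen content 6.8 % by mass, which is ≥ 5 % by mass, so they are Group H-2 (Oxidizer).
With available-oxygen content 7 % by mass (≥ 5 % by mass), the oxygen-release tablets fall in Group H-2.
With available-oxygen content 9.5 % by mass (≥ 5 % by mass), the pool-shock granules fall in Group H-2.
Total Group H-2: 5.33 kg + (three 1.36 kg packs = 4.08 kg) + 3.43 kg = 12.84 kg.
12.84 kg > 10 kg (ocean vessel limit, Group H-2) — over the limit.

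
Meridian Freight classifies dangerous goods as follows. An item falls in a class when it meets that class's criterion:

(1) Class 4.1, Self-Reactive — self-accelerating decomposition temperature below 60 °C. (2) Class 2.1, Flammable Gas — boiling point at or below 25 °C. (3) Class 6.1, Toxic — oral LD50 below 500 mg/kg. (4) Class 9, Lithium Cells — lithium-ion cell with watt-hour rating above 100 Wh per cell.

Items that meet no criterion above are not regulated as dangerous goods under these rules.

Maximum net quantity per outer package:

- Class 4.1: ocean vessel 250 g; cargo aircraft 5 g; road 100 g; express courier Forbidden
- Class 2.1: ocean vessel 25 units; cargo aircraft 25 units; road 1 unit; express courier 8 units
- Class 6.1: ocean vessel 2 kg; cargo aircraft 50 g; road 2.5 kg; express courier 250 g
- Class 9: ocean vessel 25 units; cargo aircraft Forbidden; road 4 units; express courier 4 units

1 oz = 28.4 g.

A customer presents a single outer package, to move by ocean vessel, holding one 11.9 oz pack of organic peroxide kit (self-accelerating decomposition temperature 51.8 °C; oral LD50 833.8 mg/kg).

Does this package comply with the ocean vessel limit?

No

With self-accelerating decomposition temperature 51.8 °C (< 60 °C), the organic peroxide kit falls in Class 4.1.
Class 4.1 quantity: one 11.9 oz pack = 337.96 g.
That exceeds the Class 4.1 ocean vessel limit of 250 g.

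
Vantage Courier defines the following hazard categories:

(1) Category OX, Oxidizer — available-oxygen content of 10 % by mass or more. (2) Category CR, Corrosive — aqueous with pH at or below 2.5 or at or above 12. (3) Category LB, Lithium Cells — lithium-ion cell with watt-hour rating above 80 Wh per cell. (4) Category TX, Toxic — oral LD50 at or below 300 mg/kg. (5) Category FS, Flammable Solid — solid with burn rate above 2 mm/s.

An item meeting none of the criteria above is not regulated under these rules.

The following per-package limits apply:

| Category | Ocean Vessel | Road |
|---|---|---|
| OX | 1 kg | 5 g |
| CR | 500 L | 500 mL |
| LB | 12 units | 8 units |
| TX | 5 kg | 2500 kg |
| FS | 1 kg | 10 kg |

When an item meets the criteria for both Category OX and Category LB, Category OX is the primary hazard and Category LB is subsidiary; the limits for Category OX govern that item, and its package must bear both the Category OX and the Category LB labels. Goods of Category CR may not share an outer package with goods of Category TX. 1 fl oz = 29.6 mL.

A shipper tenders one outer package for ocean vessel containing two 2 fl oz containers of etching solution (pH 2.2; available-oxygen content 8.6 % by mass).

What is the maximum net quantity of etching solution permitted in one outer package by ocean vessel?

500 L

Etching solution: pH 2.2 ≤ 2.5 → Category CR (Corrosive).
The ocean vessel limit for Category CR is 500 L.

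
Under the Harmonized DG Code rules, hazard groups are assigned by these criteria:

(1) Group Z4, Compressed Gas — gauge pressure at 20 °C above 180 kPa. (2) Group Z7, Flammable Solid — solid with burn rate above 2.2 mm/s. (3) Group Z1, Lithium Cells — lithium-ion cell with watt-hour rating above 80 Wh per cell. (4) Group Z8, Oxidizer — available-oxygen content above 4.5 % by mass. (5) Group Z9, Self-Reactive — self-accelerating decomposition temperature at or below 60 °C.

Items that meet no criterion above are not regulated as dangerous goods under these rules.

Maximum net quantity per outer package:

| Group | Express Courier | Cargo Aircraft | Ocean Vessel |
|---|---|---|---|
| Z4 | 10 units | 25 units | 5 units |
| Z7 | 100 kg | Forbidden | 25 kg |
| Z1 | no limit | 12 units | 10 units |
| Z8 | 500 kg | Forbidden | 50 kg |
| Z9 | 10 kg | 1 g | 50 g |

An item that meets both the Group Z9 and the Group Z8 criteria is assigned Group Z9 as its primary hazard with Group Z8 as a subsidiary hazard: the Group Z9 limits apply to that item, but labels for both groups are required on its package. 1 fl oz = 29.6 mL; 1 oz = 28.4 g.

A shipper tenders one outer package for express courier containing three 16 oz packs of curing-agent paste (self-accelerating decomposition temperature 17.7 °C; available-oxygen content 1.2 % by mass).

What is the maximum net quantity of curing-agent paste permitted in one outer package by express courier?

10 kg

The curing-agent paste has self-accelerating decomposition temperature 17.7 °C, which is ≤ 60 °C, so it is Group Z9 (Self-Reactive).
The express courier limit for Group Z9 is 10 kg.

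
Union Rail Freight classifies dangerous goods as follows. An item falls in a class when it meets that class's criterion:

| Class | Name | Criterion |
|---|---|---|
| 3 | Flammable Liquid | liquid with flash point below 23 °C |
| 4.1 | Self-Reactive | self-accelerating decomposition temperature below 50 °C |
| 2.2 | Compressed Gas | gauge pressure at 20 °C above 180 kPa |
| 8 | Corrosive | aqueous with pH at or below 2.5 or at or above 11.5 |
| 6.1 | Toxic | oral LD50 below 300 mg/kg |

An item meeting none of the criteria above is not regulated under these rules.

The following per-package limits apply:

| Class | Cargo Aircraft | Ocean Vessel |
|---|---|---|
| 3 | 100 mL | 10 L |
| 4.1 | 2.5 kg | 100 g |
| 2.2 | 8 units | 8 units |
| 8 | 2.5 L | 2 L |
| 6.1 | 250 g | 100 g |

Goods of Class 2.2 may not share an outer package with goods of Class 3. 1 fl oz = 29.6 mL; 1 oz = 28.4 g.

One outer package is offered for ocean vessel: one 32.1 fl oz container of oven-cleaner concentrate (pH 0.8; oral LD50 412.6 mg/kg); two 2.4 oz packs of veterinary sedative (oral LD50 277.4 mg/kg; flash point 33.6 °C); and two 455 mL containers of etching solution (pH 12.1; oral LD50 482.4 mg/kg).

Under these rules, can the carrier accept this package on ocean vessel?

No

The oven-cleaner concentrate has pH 0.8, which is ≤ 2.5, so it is Class 8 (Corrosive).
Oral LD50 277.4 mg/kg meets the Class 6.1 criterion (Toxic), so the veterinary sedative is Class 6.1.
Etching solution: pH 12.1 ≥ 11.5 → Class 8 (Corrosive).
Total Class 8: (one 32.1 fl oz container = 950.16 mL) + (two 455 mL containers = 910 mL) = 1860.16 mL.
That is within the Class 8 ocean vessel limit of 2 L.
Class 6.1 quantity: two 2.4 oz packs = 136.32 g.
136.32 g exceeds the ocean vessel limit of 100 g for Class 6.1.
The segregation rule (Class 2.2 with Class 3) does not apply to Class 8 with Class 6.1.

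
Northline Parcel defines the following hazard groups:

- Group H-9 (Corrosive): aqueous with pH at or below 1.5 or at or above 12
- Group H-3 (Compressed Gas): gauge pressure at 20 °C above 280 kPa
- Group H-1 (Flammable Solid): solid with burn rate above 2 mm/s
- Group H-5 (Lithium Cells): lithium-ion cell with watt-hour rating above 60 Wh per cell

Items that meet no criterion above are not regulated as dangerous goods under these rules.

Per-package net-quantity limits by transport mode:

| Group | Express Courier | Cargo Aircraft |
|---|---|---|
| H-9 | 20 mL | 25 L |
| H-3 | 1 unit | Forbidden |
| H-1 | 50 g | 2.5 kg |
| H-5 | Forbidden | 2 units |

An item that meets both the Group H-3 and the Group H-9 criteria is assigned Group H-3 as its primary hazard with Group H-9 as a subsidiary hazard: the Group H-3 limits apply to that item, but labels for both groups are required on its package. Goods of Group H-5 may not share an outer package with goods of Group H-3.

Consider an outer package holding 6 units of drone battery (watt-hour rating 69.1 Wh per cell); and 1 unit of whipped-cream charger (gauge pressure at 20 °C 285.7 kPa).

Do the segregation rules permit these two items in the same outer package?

No

Drone battery: watt-hour rating 69.1 Wh per cell > 60 Wh per cell → Group H-5 (Lithium Cells).
Gauge pressure at 20 °C 285.7 kPa meets the Group H-3 criterion (Compressed Gas), so the whipped-cream charger is Group H-3.
Group H-5 and Group H-3 may not share an outer package.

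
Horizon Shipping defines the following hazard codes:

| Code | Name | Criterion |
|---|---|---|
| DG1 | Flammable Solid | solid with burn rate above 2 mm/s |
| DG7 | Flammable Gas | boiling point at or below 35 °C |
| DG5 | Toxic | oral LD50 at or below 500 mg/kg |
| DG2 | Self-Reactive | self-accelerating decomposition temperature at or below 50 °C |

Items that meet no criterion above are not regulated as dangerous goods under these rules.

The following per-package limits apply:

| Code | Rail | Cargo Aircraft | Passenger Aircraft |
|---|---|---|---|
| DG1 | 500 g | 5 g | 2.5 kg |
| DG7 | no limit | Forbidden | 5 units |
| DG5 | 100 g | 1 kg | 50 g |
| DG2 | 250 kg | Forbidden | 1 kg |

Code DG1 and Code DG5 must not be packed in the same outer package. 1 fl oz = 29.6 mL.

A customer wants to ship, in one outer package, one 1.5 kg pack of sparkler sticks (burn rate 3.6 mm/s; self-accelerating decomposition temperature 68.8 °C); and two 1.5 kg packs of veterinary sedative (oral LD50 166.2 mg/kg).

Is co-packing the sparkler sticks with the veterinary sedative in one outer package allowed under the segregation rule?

No

With burn rate 3.6 mm/s (> 2 mm/s), the sparkler sticks fall in Code DG1.
Veterinary sedative: oral LD50 166.2 mg/kg ≤ 500 mg/kg → Code DG5 (Toxic).
Code DG1 and Code DG5 may not share an outer package.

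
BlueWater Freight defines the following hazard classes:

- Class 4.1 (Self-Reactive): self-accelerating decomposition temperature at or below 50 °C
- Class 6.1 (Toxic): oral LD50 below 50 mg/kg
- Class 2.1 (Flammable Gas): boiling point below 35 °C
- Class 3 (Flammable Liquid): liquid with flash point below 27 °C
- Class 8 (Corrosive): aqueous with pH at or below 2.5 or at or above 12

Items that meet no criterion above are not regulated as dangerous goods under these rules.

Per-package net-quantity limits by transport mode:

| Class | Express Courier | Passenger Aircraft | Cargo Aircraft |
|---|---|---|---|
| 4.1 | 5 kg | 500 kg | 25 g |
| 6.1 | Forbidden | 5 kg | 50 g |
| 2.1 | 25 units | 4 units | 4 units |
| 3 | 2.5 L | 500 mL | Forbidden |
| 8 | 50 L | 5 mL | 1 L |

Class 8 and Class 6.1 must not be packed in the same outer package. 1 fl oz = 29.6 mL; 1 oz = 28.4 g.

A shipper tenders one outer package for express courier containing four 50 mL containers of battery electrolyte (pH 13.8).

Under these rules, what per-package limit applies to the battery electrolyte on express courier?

50 L

pH 13.8 meets the Class 8 criterion (Corrosive), so the battery electrolyte is Class 8.
The express courier limit for Class 8 is 50 L.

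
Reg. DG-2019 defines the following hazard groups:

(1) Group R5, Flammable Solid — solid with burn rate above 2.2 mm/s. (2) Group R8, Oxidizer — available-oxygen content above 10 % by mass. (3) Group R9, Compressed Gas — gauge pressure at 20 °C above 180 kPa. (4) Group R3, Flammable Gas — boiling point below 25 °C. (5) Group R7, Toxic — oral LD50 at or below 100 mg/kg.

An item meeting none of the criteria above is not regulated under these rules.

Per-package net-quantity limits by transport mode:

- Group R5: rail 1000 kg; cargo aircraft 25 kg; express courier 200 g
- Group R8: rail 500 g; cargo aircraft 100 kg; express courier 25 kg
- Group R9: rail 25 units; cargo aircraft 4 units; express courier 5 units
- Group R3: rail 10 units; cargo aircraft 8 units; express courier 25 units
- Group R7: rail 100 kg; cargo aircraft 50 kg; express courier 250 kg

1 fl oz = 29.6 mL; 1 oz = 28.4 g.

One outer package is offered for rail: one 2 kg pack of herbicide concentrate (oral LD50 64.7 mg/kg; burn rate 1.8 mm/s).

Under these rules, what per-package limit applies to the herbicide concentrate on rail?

100 kg

Oral LD50 64.7 mg/kg meets the Group R7 criterion (Toxic), so the herbicide concentrate is Group R7.
The rail limit for Group R7 is 100 kg.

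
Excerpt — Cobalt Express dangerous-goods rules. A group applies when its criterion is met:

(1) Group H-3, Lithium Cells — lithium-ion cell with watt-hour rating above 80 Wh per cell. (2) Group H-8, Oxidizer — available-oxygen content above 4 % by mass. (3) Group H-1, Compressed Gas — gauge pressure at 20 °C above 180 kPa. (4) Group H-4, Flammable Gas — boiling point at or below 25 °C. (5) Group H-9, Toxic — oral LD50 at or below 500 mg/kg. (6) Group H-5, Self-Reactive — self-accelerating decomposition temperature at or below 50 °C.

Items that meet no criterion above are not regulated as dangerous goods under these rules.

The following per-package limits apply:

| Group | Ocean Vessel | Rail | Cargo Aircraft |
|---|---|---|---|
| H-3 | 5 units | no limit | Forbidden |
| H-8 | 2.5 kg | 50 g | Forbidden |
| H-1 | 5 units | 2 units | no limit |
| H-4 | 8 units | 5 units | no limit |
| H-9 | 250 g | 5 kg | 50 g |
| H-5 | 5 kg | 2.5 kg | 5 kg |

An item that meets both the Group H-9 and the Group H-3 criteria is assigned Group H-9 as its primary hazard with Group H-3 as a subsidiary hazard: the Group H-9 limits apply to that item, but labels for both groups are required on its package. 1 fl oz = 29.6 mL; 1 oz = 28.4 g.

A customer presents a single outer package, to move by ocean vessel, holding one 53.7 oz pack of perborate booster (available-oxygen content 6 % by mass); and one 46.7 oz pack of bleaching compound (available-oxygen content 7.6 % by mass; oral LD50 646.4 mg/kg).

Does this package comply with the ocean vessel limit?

No

Perborate booster: available-oxygen content 6 % by mass > 4 % by mass → Group H-8 (Oxidizer).
The bleaching compound has available-oxygen content 7.6 % by mass, which is > 4 % by mass, so it is Group H-8 (Oxidizer).
Group H-8 net quantity: (one 53.7 oz pack = 1525.08 g) + (one 46.7 oz pack = 1326.28 g) = 2851.36 g.
That exceeds the Group H-8 ocean vessel limit of 2.5 kg.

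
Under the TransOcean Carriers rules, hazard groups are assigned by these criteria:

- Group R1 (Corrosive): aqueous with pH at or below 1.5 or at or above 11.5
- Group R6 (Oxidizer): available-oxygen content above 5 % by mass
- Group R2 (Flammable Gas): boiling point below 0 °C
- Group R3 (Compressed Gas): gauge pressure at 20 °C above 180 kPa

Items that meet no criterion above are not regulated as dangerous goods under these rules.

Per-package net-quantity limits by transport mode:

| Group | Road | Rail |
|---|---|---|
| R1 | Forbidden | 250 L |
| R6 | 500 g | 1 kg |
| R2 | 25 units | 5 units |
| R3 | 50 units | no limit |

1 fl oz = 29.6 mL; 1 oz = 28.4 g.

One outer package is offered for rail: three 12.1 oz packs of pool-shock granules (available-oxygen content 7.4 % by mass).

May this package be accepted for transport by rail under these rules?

With available-oxygen content 7.4 % by mass (> 5 % by mass), the pool-shock granules fall in Group R6.
Group R6 quantity: three 12.1 oz packs = 1030.92 g.
That exceeds the Group R6 rail limit of 1 kg.

No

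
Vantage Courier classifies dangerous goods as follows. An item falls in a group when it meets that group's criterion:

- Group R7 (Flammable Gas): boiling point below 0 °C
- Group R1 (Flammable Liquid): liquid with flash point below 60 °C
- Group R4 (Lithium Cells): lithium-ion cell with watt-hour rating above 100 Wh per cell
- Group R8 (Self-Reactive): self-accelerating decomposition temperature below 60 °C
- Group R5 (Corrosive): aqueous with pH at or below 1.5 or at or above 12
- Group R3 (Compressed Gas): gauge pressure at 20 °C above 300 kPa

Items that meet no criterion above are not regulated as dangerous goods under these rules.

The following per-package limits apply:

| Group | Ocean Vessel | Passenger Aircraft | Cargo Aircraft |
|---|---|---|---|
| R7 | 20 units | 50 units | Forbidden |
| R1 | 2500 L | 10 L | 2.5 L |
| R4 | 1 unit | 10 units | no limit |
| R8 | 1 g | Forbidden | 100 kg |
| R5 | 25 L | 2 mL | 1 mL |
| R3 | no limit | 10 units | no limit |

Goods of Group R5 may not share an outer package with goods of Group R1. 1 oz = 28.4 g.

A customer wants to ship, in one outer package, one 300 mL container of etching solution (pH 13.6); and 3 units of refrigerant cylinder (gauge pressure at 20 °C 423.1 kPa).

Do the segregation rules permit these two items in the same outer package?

Yes

pH 13.6 meets the Group R5 criterion (Corrosive), so the etching solution is Group R5.
Gauge pressure at 20 °C 423.1 kPa meets the Group R3 criterion (Compressed Gas), so the refrigerant cylinder is Group R3.
No segregation rule bars Group R5 with Group R3.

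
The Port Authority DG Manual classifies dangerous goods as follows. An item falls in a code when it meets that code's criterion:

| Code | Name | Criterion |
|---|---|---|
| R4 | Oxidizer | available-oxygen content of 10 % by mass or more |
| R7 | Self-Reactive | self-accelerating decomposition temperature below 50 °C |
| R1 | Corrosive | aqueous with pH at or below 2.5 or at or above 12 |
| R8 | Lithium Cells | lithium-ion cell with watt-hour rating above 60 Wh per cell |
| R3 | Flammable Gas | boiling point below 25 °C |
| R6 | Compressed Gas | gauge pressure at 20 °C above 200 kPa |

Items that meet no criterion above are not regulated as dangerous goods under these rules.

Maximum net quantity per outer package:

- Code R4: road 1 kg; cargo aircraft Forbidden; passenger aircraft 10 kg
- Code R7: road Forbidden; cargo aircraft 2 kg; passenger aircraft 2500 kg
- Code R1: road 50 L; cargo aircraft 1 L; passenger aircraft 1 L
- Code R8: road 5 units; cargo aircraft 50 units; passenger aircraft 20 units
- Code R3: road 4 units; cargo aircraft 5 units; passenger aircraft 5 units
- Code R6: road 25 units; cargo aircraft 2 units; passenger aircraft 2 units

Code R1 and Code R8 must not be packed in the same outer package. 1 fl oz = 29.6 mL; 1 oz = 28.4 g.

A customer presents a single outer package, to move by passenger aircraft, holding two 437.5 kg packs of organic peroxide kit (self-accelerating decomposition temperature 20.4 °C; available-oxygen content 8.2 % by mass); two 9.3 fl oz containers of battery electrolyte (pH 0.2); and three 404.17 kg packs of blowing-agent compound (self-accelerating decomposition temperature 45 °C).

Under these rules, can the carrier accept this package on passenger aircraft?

Yes

Self-accelerating decomposition temperature 20.4 °C meets the Code R7 criterion (Self-Reactive), so the organic peroxide kit is Code R7.
pH 0.2 meets the Code R1 criterion (Corrosive), so the battery electrolyte is Code R1.
The blowing-agent compound has self-accelerating decomposition temperature 45 °C, which is < 50 °C, so it is Code R7 (Self-Reactive).
Code R1 quantity: two 9.3 fl oz containers = 550.56 mL.
That is within the Code R1 passenger aircraft limit of 1 L.
Code R7 net quantity: (two 437.5 kg packs = 875 kg) + (three 404.17 kg packs = 1212.51 kg) = 2087.51 kg.
2087.51 kg is within the passenger aircraft limit of 2500 kg for Code R7.
The segregation rule (Code R1 with Code R8) does not apply to Code R1 with Code R7.
Every hazard code is within its passenger aircraft limit and no segregation rule is violated.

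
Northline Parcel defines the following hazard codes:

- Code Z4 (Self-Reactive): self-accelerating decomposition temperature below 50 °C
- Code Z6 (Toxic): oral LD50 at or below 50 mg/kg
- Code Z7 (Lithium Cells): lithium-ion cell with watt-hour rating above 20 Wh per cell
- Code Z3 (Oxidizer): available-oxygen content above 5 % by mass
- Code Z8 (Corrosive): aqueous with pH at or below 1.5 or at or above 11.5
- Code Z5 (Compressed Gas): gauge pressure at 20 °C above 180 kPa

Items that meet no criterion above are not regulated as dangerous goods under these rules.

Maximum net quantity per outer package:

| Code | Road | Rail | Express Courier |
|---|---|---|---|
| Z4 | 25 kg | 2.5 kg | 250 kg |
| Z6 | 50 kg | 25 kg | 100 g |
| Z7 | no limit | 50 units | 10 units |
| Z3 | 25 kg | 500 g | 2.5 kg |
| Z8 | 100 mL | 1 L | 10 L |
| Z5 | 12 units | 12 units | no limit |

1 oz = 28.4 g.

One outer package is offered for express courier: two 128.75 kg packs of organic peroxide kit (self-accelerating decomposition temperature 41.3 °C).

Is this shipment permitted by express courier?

Organic peroxide kit: self-accelerating decomposition temperature 41.3 °C < 50 °C → Code Z4 (Self-Reactive).
Code Z4 quantity: two 128.75 kg packs = 257.5 kg.
257.5 kg > 250 kg (express courier limit, Code Z4) — over the limit.

No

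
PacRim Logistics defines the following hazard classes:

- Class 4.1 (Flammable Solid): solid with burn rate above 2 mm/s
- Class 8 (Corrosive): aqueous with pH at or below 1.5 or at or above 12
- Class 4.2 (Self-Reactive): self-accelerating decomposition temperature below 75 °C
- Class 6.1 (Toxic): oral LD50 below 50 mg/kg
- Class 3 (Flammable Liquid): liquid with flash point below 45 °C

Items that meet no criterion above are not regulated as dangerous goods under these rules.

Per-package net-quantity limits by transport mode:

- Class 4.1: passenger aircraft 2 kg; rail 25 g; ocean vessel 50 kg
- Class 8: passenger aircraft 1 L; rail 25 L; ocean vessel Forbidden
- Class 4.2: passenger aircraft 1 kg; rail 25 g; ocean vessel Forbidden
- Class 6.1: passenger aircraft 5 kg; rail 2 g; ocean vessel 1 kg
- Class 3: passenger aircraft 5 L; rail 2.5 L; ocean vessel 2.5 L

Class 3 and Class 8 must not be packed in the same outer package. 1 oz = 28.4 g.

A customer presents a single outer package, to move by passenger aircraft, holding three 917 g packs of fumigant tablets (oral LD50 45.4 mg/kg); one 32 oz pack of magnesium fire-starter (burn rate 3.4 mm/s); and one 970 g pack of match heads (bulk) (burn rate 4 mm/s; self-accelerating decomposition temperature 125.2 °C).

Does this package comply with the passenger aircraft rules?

Yes

Fumigant tablets: oral LD50 45.4 mg/kg < 50 mg/kg → Class 6.1 (Toxic).
Magnesium fire-starter: burn rate 3.4 mm/s > 2 mm/s → Class 4.1 (Flammable Solid).
With burn rate 4 mm/s (> 2 mm/s), the match heads (bulk) fall in Class 4.1.
Class 4.1 net quantity: (one 32 oz pack = 908.8 g) + 970 g = 1878.8 g.
That is within the Class 4.1 passenger aircraft limit of 2 kg.
Class 6.1 quantity: three 917 g packs = 2.751 kg.
That is within the Class 6.1 passenger aircraft limit of 5 kg.
The segregation rule (Class 3 with Class 8) does not apply to Class 4.1 with Class 6.1.
Every hazard class is within its passenger aircraft limit and no segregation rule is violated.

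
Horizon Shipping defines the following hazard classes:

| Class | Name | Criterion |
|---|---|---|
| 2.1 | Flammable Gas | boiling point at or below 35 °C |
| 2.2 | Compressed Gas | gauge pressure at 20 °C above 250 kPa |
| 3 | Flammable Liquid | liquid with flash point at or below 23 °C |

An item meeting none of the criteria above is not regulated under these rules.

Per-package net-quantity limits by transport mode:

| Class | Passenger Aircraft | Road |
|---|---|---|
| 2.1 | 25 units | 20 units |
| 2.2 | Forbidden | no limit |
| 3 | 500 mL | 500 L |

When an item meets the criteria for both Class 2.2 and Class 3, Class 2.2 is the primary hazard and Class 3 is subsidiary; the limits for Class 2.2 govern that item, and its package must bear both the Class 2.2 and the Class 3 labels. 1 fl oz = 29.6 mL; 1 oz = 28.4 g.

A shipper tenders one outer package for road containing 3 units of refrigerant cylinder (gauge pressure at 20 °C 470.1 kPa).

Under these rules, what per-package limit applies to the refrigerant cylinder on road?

no limit

Refrigerant cylinder: gauge pressure at 20 °C 470.1 kPa > 250 kPa → Class 2.2 (Compressed Gas).
The road limit for Class 2.2 is no limit.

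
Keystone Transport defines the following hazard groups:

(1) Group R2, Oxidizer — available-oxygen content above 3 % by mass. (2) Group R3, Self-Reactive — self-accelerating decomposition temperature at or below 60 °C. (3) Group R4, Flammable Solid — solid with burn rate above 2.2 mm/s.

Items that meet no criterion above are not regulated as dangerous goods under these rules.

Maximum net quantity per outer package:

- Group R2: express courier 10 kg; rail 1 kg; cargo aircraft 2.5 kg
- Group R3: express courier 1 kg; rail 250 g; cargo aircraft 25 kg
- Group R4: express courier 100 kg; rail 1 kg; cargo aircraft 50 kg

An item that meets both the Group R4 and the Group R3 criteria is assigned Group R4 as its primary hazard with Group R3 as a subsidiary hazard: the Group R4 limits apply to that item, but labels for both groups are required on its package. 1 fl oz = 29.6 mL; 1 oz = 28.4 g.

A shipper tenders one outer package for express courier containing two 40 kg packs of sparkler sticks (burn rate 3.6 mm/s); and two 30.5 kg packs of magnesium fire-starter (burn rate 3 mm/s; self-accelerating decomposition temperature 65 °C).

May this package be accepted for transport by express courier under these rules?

With burn rate 3.6 mm/s (> 2.2 mm/s), the sparkler sticks fall in Group R4.
Magnesium fire-starter: burn rate 3 mm/s > 2.2 mm/s → Group R4 (Flammable Solid).
Group R4 net quantity: (two 40 kg packs = 80 kg) + (two 30.5 kg packs = 61 kg) = 141 kg.
That exceeds the Group R4 express courier limit of 100 kg.

No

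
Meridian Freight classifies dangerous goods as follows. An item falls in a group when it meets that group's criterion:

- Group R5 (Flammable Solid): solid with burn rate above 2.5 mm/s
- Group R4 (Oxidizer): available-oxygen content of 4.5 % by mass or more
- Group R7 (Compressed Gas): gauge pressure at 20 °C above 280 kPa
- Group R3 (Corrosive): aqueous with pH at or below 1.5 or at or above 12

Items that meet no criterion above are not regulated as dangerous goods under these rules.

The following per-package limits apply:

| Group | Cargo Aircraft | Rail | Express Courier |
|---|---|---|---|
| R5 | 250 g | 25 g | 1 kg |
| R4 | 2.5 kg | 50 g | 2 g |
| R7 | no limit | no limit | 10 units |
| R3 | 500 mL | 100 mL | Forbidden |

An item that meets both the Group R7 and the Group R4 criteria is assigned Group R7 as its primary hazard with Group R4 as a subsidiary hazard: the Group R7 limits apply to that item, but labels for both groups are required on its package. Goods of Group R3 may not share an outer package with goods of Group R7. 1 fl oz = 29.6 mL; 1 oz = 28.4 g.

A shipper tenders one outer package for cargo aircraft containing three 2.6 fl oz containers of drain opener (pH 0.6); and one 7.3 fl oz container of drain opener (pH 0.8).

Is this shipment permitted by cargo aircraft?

Drain opener: pH 0.6 ≤ 1.5 → Group R3 (Corrosive).
pH 0.8 meets the Group R3 criterion (Corrosive), so the drain opener is Group R3.
Group R3 net quantity: (three 2.6 fl oz containers = 230.88 mL) + (one 7.3 fl oz container = 216.08 mL) = 446.96 mL.
446.96 mL ≤ 500 mL (cargo aircraft limit, Group R3) — within limit.

Yes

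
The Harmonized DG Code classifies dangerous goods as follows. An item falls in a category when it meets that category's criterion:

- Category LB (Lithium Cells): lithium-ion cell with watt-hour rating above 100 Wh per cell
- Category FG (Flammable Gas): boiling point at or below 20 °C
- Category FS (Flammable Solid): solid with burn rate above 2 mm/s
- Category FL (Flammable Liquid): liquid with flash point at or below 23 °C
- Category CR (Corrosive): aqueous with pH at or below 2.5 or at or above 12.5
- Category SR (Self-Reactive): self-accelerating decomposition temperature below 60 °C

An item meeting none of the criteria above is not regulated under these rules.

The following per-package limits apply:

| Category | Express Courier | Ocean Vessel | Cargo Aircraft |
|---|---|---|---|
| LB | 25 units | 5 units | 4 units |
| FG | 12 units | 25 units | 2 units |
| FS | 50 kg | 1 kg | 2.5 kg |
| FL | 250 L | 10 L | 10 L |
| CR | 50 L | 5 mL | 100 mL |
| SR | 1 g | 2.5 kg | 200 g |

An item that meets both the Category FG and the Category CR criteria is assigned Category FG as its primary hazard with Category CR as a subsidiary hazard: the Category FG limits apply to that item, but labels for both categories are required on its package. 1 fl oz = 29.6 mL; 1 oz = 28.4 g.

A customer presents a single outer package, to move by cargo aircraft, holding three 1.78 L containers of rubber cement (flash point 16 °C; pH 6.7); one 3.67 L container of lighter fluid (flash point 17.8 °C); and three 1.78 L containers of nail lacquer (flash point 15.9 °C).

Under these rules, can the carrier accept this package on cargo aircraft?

With flash point 16 °C (≤ 23 °C), the rubber cement falls in Category FL.
Lighter fluid: flash point 17.8 °C ≤ 23 °C → Category FL (Flammable Liquid).
Flash point 15.9 °C meets the Category FL criterion (Flammable Liquid), so the nail lacquer is Category FL.
Total Category FL: (three 1.78 L containers = 5.34 L) + 3.67 L + (three 1.78 L containers = 5.34 L) = 14.35 L.
That exceeds the Category FL cargo aircraft limit of 10 L.

No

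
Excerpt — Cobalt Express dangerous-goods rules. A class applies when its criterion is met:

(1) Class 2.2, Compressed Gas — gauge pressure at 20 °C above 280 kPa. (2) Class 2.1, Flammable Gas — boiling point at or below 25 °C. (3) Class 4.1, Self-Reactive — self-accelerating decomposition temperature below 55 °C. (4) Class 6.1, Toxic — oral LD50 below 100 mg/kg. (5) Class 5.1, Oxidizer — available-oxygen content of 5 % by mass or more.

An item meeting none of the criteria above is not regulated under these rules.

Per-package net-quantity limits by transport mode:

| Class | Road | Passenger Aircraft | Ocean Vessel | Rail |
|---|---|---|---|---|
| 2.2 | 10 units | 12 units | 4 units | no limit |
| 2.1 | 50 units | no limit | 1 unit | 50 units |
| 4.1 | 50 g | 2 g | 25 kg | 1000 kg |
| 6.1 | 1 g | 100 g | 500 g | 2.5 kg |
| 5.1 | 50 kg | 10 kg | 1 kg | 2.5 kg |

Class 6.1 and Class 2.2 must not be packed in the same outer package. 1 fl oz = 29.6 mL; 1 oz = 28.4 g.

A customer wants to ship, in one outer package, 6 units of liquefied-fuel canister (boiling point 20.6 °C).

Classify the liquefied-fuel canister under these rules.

Class 2.1

Liquefied-fuel canister: boiling point 20.6 °C ≤ 25 °C → Class 2.1 (Flammable Gas).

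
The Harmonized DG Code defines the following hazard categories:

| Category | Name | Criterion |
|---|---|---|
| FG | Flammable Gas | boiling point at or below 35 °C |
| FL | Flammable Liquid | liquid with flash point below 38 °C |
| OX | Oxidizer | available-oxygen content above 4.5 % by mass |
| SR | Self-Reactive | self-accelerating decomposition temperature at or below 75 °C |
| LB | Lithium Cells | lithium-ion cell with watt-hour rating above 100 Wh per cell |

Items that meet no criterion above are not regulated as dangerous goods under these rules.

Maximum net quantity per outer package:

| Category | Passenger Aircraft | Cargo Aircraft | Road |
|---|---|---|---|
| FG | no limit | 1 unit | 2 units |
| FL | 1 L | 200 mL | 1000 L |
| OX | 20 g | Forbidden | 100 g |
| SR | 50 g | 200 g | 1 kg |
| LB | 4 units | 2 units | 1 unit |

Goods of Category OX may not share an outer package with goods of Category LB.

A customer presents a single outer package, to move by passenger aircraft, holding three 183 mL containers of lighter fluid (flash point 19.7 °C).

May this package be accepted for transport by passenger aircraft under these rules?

Yes

Flash point 19.7 °C meets the Category FL criterion (Flammable Liquid), so the lighter fluid is Category FL.
Category FL quantity: three 183 mL containers = 549 mL.
That is within the Category FL passenger aircraft limit of 1 L.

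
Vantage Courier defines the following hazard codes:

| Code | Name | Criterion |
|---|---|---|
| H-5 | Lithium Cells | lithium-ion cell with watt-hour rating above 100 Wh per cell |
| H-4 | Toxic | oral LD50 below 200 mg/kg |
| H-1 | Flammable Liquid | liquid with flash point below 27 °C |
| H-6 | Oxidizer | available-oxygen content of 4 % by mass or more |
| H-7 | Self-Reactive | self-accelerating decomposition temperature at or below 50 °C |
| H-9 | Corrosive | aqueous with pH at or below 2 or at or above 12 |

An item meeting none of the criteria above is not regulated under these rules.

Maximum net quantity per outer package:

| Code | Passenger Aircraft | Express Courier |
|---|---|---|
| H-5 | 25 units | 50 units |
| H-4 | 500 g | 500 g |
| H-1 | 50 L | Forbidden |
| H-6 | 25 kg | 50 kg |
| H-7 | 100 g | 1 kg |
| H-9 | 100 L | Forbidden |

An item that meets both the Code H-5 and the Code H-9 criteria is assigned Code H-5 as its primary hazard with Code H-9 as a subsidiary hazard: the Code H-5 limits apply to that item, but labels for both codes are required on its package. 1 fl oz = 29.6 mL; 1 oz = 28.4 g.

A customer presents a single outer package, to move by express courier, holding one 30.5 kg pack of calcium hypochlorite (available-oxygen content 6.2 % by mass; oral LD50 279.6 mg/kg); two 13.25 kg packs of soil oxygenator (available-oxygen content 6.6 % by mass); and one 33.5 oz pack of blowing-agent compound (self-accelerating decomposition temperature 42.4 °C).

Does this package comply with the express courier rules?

The calcium hypochlorite has available-oxygen content 6.2 % by mass, which is ≥ 4 % by mass, so it is Code H-6 (Oxidizer).
Soil oxygenator: available-oxygen content 6.6 % by mass ≥ 4 % by mass → Code H-6 (Oxidizer).
With self-accelerating decomposition temperature 42.4 °C (≤ 50 °C), the blowing-agent compound falls in Code H-7.
Code H-6 net quantity: 30.5 kg + (two 13.25 kg packs = 26.5 kg) = 57 kg.
57 kg > 50 kg (express courier limit, Code H-6) — over the limit.
Code H-7 quantity: one 33.5 oz pack = 951.4 g.
951.4 g is within the express courier limit of 1 kg for Code H-7.

No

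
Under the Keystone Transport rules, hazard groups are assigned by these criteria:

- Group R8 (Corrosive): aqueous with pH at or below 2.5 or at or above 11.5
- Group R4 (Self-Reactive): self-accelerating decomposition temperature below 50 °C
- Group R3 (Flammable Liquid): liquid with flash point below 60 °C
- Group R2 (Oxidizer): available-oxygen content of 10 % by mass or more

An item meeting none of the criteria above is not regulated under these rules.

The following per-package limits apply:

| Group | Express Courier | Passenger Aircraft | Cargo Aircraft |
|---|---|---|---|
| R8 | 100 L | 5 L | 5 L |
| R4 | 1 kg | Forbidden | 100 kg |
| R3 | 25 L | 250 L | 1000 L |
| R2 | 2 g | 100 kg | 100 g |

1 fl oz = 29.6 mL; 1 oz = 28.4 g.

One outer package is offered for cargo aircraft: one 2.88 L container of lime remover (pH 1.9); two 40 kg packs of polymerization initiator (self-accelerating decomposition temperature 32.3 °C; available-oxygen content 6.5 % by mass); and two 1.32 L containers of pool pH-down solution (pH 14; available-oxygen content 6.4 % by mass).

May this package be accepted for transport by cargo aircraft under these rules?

No

The lime remover has pH 1.9, which is ≤ 2.5, so it is Group R8 (Corrosive).
With self-accelerating decomposition temperature 32.3 °C (< 50 °C), the polymerization initiator falls in Group R4.
The pool pH-down solution has pH 14, which is ≥ 11.5, so it is Group R8 (Corrosive).
Total Group R8: 2.88 L + (two 1.32 L containers = 2.64 L) = 5.52 L.
That exceeds the Group R8 cargo aircraft limit of 5 L.
Group R4 quantity: two 40 kg packs = 80 kg.
80 kg ≤ 100 kg (cargo aircraft limit, Group R4) — within limit.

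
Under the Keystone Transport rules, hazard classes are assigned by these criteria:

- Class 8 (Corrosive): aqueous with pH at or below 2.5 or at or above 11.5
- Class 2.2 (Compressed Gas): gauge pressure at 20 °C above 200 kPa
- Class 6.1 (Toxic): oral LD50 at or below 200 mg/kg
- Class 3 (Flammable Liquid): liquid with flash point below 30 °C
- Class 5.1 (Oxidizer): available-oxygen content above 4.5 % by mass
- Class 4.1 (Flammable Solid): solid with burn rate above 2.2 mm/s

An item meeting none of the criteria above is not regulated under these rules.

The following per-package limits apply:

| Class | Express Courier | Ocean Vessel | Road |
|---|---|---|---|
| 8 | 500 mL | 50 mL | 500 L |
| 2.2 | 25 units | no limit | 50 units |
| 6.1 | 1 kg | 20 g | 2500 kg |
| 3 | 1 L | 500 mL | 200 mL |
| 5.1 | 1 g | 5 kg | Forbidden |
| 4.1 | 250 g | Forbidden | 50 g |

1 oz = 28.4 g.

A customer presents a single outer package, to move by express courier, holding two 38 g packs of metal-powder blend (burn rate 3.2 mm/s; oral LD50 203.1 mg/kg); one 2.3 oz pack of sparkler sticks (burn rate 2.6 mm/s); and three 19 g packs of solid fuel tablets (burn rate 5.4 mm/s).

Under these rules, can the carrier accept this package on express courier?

Burn rate 3.2 mm/s meets the Class 4.1 criterion (Flammable Solid), so the metal-powder blend is Class 4.1.
The sparkler sticks have burn rate 2.6 mm/s, which is > 2.2 mm/s, so they are Class 4.1 (Flammable Solid).
With burn rate 5.4 mm/s (> 2.2 mm/s), the solid fuel tablets fall in Class 4.1.
Class 4.1 net quantity: (two 38 g packs = 76 g) + (one 2.3 oz pack = 65.32 g) + (three 19 g packs = 57 g) = 198.32 g.
198.32 g ≤ 250 g (express courier limit, Class 4.1) — within limit.

Yes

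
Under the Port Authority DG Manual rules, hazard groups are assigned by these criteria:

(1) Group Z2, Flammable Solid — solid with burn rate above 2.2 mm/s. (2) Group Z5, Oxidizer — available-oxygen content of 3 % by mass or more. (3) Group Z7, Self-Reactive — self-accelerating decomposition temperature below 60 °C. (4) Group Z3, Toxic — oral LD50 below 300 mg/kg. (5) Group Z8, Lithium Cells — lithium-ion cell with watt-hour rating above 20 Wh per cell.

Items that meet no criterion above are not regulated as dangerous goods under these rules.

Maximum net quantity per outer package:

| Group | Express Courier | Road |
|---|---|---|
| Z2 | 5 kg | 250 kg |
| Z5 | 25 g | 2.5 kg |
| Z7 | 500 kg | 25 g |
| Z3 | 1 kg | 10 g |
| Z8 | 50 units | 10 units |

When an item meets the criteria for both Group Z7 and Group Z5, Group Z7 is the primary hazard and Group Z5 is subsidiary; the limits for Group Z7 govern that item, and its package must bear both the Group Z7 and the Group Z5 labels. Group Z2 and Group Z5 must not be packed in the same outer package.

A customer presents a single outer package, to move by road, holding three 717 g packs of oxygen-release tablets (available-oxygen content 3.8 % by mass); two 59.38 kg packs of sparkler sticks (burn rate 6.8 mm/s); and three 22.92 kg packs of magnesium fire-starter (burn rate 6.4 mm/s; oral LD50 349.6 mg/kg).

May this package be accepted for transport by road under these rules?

No

The oxygen-release tablets have available-oxygen content 3.8 % by mass, which is ≥ 3 % by mass, so they are Group Z5 (Oxidizer).
Burn rate 6.8 mm/s meets the Group Z2 criterion (Flammable Solid), so the sparkler sticks are Group Z2.
Burn rate 6.4 mm/s meets the Group Z2 criterion (Flammable Solid), so the magnesium fire-starter is Group Z2.
Total Group Z2: (two 59.38 kg packs = 118.76 kg) + (three 22.92 kg packs = 68.76 kg) = 187.52 kg.
That is within the Group Z2 road limit of 250 kg.
Group Z5 quantity: three 717 g packs = 2.151 kg.
2.151 kg ≤ 2.5 kg (road limit, Group Z5) — within limit.
Group Z2 and Group Z5 may not share an outer package.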